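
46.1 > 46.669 False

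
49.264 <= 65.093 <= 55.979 False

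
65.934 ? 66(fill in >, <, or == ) <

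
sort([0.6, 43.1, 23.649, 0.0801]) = [0.0801, 0.6, 23.649, 43.1]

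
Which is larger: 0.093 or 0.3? 0.3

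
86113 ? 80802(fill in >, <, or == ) >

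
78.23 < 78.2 False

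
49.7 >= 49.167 True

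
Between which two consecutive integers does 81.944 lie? 81 and 82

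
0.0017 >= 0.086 False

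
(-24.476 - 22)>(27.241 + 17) False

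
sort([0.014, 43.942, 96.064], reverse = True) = [96.064, 43.942, 0.014]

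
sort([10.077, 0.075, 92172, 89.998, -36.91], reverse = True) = [92172, 89.998, 10.077, 0.075, -36.91]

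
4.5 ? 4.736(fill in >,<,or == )<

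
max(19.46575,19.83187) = 19.83187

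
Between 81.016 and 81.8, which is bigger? 81.8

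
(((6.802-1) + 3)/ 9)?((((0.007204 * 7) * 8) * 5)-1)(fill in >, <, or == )<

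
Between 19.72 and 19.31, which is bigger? 19.72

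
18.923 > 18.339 True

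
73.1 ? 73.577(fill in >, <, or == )<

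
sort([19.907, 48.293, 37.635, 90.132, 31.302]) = [19.907, 31.302, 37.635, 48.293, 90.132]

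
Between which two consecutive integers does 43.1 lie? 43 and 44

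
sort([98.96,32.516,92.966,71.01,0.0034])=[0.0034,32.516,71.01,92.966,98.96]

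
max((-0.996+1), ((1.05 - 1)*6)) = 0.3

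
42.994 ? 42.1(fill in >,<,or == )>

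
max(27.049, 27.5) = 27.5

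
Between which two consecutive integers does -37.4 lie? -38 and -37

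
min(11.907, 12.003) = 11.907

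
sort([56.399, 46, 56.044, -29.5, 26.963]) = [-29.5, 26.963, 46, 56.044, 56.399]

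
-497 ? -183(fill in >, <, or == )<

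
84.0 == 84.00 True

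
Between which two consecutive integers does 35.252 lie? 35 and 36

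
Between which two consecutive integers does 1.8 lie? 1 and 2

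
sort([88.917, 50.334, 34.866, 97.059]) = [34.866, 50.334, 88.917, 97.059]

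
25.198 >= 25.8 False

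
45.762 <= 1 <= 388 False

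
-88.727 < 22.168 True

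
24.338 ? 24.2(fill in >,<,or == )>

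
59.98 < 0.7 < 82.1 False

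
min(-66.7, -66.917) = -66.917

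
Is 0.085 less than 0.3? Yes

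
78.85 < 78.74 False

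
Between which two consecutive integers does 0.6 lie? 0 and 1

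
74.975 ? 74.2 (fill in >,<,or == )>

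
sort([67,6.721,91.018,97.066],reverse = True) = [97.066,91.018,67,6.721]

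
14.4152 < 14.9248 True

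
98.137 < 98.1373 True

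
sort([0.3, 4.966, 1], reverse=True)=[4.966, 1, 0.3]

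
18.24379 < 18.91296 True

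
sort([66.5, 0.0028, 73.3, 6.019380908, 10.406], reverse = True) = [73.3, 66.5, 10.406, 6.019380908, 0.0028]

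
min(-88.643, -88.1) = -88.643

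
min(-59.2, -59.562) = -59.562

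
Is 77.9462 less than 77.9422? No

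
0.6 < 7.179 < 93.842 True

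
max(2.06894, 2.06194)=2.06894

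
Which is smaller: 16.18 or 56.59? 16.18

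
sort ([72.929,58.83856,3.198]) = [3.198,58.83856,72.929]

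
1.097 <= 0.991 False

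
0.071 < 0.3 True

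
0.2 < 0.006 False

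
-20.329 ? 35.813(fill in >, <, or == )<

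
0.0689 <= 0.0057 False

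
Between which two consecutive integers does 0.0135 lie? 0 and 1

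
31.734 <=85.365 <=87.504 True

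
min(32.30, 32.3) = 32.30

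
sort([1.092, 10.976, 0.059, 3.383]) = [0.059, 1.092, 3.383, 10.976]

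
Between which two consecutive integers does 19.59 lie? 19 and 20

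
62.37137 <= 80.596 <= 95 True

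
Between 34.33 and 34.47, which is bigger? 34.47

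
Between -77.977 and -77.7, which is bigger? -77.7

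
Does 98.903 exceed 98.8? Yes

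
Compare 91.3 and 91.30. They are equal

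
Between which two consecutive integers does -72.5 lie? -73 and -72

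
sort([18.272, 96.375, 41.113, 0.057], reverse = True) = [96.375, 41.113, 18.272, 0.057]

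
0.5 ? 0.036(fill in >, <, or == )>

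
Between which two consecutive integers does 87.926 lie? 87 and 88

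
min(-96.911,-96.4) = -96.911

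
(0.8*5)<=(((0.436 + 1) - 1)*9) False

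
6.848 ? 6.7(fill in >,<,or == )>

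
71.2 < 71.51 True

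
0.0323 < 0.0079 False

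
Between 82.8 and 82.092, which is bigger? 82.8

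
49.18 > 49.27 False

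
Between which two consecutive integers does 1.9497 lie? 1 and 2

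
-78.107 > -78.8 True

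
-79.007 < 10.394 True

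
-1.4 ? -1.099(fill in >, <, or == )<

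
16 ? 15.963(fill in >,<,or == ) >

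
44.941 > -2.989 True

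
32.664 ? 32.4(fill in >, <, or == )>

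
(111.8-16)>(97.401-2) True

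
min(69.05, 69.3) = 69.05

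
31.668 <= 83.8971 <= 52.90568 False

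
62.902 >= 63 False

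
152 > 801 False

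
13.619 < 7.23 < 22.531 False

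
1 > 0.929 True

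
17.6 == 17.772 False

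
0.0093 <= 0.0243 True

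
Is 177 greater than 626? No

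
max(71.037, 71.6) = 71.6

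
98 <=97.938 False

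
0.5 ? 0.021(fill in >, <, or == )>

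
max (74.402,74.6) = 74.6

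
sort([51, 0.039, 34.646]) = [0.039, 34.646, 51]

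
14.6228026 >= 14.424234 True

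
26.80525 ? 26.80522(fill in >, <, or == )>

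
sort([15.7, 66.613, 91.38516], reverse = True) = [91.38516, 66.613, 15.7]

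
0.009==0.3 False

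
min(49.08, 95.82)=49.08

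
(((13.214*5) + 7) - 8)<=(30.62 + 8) False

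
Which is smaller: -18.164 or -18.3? -18.3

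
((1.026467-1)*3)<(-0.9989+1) False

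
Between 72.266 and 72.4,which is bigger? 72.4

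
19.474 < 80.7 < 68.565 False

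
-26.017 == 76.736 False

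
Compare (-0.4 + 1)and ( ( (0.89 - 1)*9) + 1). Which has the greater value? (-0.4 + 1)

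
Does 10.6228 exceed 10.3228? Yes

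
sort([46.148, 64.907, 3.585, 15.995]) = [3.585, 15.995, 46.148, 64.907]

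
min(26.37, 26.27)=26.27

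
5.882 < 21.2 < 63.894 True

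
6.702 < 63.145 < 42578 True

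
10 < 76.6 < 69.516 False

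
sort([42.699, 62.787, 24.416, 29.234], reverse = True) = [62.787, 42.699, 29.234, 24.416]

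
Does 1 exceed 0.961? Yes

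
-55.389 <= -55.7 False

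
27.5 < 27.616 True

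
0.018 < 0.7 True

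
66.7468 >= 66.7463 True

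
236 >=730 False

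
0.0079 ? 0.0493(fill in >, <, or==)<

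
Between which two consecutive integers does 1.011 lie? 1 and 2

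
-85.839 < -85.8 True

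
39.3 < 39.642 True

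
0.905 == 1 False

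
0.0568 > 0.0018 True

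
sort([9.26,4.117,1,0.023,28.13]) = [0.023,1,4.117,9.26,28.13]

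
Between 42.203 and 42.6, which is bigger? 42.6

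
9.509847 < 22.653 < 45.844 True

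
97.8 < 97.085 False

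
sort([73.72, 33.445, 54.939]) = [33.445, 54.939, 73.72]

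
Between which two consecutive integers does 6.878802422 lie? 6 and 7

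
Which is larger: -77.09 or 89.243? 89.243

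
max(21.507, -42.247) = 21.507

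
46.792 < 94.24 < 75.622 False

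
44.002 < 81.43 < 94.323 True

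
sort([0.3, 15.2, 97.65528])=[0.3, 15.2, 97.65528]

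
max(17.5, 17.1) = 17.5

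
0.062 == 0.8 False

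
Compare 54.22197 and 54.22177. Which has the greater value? 54.22197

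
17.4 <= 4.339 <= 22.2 False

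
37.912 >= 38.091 False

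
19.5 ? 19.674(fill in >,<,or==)<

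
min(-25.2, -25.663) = -25.663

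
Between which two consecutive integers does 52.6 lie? 52 and 53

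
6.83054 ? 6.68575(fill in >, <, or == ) >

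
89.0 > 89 False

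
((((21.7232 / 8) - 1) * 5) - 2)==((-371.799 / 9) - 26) False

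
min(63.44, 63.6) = 63.44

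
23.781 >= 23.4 True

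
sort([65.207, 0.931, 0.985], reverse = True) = [65.207, 0.985, 0.931]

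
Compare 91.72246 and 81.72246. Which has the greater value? 91.72246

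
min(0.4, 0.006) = 0.006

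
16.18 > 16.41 False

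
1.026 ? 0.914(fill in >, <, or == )>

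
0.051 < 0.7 True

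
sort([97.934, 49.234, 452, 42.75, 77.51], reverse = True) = [452, 97.934, 77.51, 49.234, 42.75]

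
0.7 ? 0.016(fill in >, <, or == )>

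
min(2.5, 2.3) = 2.3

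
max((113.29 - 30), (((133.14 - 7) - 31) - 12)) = 83.29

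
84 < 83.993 False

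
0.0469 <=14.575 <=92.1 True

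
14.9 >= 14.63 True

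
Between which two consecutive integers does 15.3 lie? 15 and 16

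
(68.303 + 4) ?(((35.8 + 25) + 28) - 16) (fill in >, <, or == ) <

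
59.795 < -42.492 False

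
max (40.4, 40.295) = 40.4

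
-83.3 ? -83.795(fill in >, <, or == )>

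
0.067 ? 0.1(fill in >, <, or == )<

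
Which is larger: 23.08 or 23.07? 23.08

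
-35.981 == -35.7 False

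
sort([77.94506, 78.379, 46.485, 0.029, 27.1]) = [0.029, 27.1, 46.485, 77.94506, 78.379]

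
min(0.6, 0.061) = 0.061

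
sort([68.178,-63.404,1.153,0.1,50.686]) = [-63.404,0.1,1.153,50.686,68.178]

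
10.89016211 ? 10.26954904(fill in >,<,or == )>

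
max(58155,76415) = 76415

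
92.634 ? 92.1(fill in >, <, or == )>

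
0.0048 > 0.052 False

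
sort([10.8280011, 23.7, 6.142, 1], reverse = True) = [23.7, 10.8280011, 6.142, 1]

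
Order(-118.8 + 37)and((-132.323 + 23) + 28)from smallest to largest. (-118.8 + 37), ((-132.323 + 23) + 28)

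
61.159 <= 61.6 True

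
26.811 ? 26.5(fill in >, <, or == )>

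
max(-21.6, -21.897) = -21.6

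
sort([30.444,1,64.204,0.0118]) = [0.0118,1,30.444,64.204]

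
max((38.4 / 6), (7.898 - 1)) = 6.898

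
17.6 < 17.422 False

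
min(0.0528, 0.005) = 0.005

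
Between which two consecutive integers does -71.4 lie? -72 and -71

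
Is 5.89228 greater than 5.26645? Yes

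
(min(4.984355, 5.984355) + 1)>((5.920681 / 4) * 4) True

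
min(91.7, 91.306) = 91.306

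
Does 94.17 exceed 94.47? No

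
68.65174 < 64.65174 False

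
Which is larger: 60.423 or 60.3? 60.423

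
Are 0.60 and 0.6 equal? Yes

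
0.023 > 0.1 False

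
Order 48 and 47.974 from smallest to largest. 47.974, 48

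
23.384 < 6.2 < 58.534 False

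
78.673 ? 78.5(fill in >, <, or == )>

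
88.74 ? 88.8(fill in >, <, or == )<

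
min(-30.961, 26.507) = -30.961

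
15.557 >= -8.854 True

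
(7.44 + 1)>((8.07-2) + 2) True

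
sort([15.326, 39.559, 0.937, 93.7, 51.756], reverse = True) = [93.7, 51.756, 39.559, 15.326, 0.937]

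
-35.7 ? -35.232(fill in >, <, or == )<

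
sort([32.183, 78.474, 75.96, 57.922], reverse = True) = [78.474, 75.96, 57.922, 32.183]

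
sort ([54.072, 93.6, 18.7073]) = [18.7073, 54.072, 93.6]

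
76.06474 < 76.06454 False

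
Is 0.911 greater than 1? No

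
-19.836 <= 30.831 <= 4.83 False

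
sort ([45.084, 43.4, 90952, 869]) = [43.4, 45.084, 869, 90952]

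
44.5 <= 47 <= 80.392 True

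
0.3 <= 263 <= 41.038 False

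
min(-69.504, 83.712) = -69.504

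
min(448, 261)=261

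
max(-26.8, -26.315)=-26.315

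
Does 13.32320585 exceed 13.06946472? Yes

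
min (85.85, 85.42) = 85.42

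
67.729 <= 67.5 False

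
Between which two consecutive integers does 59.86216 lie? 59 and 60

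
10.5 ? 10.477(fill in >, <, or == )>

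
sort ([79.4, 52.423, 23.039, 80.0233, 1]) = [1, 23.039, 52.423, 79.4, 80.0233]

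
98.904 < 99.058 True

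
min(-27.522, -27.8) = -27.8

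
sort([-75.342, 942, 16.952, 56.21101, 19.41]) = [-75.342, 16.952, 19.41, 56.21101, 942]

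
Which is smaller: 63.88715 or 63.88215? 63.88215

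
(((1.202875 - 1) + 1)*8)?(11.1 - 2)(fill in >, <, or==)>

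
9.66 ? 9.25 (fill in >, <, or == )>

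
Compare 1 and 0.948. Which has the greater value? 1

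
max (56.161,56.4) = 56.4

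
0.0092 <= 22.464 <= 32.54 True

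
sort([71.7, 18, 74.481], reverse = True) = [74.481, 71.7, 18]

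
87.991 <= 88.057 True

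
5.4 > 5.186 True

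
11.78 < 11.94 True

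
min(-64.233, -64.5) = -64.5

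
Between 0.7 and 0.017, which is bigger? 0.7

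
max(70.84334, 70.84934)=70.84934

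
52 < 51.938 False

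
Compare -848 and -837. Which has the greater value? -837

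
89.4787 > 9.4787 True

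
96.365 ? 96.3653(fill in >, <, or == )<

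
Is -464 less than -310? Yes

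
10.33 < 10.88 True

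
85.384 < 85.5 True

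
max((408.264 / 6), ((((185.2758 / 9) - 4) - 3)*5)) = 68.044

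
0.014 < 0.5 True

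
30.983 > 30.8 True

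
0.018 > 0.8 False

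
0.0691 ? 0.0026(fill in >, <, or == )>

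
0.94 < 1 True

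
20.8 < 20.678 False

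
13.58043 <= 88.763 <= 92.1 True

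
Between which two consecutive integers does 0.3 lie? 0 and 1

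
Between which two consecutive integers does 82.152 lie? 82 and 83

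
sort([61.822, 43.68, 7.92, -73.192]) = [-73.192, 7.92, 43.68, 61.822]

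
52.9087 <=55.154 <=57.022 True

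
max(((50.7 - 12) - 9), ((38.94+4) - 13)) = 29.94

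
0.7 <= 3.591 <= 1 False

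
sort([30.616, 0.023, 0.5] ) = [0.023, 0.5, 30.616]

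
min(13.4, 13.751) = 13.4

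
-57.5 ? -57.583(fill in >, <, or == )>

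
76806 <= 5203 False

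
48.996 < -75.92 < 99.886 False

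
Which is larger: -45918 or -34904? -34904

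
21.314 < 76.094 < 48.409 False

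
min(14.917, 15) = 14.917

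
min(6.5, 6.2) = 6.2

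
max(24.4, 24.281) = 24.4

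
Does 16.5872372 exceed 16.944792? No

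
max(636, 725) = 725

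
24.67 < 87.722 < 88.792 True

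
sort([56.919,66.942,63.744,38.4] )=[38.4,56.919,63.744,66.942]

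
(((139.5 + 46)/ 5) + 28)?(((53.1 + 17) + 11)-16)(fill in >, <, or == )==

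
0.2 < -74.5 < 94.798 False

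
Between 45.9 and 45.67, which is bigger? 45.9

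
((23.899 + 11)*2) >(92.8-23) False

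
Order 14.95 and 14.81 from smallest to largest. 14.81, 14.95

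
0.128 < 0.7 True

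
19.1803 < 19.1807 True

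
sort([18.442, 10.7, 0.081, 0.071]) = [0.071, 0.081, 10.7, 18.442]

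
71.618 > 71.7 False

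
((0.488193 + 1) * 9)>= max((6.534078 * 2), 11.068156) True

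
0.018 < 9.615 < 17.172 True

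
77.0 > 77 False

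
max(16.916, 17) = 17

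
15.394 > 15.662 False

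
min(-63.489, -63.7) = -63.7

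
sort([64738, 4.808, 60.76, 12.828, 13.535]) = [4.808, 12.828, 13.535, 60.76, 64738]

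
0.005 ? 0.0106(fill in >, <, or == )<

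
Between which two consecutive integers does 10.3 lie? 10 and 11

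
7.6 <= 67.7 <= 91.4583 True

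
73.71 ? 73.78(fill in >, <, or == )<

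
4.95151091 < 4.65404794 False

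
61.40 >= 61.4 True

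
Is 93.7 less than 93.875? Yes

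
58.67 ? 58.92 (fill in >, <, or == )<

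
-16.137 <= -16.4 False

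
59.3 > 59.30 False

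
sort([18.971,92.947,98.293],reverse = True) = [98.293,92.947,18.971]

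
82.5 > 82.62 False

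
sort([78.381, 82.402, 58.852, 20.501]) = [20.501, 58.852, 78.381, 82.402]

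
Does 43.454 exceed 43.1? Yes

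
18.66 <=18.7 True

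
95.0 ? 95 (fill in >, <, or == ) ==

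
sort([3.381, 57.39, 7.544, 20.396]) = [3.381, 7.544, 20.396, 57.39]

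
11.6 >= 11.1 True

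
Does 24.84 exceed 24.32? Yes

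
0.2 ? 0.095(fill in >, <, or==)>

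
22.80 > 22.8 False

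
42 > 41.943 True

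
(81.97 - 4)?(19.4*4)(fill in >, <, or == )>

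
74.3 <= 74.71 True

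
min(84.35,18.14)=18.14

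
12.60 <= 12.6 True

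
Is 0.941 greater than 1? No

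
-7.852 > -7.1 False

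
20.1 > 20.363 False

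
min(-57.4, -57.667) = -57.667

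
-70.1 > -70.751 True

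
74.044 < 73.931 False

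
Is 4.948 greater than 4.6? Yes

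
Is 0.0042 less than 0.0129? Yes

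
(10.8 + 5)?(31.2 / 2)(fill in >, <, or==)>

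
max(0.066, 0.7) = 0.7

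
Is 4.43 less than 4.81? Yes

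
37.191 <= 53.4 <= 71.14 True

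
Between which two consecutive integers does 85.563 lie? 85 and 86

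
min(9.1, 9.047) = 9.047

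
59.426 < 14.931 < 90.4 False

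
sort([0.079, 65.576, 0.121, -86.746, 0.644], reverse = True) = [65.576, 0.644, 0.121, 0.079, -86.746]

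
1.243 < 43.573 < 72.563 True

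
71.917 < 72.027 True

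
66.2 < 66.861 True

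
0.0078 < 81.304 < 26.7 False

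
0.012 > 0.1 False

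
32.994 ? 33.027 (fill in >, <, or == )<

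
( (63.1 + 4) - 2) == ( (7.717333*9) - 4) False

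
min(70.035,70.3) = 70.035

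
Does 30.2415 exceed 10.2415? Yes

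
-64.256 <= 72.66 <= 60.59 False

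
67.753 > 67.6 True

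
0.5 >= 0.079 True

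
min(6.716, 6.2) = 6.2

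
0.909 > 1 False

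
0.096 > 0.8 False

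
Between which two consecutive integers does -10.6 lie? -11 and -10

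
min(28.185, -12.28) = -12.28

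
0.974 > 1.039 False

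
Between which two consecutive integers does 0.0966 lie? 0 and 1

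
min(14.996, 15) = 14.996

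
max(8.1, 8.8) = 8.8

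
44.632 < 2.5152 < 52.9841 False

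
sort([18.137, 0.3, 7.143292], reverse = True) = [18.137, 7.143292, 0.3]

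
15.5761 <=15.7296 True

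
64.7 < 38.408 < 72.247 False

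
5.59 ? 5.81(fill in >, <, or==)<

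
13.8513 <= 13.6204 False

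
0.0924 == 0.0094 False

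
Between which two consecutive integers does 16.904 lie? 16 and 17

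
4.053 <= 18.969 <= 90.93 True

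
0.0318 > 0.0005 True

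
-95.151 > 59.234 False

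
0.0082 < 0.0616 True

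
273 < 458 True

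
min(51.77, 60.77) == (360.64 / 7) False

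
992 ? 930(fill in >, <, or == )>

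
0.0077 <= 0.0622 True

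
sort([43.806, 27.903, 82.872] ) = [27.903, 43.806, 82.872]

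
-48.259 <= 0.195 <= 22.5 True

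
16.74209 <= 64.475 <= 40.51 False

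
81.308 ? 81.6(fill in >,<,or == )<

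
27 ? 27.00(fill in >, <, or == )==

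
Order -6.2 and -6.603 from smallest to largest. -6.603, -6.2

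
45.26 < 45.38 True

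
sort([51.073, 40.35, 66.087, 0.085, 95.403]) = [0.085, 40.35, 51.073, 66.087, 95.403]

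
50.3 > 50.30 False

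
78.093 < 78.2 True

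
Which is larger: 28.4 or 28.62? 28.62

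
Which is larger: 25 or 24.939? 25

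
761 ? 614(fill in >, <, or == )>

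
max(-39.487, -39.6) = -39.487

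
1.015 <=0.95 False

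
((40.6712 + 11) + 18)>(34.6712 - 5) True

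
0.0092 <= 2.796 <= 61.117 True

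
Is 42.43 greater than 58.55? No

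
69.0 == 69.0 True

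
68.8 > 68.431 True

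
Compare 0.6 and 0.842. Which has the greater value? 0.842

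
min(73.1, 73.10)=73.1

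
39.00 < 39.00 False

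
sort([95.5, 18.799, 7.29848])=[7.29848, 18.799, 95.5]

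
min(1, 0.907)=0.907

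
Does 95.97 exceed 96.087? No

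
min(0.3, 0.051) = 0.051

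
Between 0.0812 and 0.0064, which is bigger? 0.0812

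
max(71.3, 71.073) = 71.3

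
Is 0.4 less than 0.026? No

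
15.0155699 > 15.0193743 False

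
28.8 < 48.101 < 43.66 False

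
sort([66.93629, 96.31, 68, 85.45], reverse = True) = [96.31, 85.45, 68, 66.93629]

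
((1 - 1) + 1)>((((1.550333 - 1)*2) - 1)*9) True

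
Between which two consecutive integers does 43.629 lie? 43 and 44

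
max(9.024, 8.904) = 9.024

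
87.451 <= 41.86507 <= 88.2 False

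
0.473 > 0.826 False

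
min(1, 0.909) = 0.909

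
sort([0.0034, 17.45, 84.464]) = [0.0034, 17.45, 84.464]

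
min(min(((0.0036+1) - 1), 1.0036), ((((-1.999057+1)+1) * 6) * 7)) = 0.0036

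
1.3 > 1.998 False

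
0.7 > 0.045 True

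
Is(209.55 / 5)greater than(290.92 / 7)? Yes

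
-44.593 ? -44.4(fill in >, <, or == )<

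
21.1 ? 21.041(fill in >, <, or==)>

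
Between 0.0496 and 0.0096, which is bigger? 0.0496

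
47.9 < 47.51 False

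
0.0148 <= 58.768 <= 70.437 True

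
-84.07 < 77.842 True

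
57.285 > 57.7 False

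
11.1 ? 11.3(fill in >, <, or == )<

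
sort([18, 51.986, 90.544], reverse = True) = [90.544, 51.986, 18]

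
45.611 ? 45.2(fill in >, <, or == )>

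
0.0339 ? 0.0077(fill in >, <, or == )>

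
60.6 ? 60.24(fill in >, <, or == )>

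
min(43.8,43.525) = 43.525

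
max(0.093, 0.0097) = 0.093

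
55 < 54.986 False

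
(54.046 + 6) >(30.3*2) False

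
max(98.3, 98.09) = 98.3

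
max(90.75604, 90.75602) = 90.75604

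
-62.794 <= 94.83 True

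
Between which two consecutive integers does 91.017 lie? 91 and 92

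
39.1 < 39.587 True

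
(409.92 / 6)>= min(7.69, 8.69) True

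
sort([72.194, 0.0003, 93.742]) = [0.0003, 72.194, 93.742]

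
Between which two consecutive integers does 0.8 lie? 0 and 1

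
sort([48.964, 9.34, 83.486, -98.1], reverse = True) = [83.486, 48.964, 9.34, -98.1]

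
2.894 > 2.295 True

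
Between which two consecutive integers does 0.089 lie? 0 and 1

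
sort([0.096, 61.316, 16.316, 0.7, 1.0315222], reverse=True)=[61.316, 16.316, 1.0315222, 0.7, 0.096]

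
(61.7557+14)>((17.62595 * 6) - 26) False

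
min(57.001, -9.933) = -9.933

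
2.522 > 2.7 False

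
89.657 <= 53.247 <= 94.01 False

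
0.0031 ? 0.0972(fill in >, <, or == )<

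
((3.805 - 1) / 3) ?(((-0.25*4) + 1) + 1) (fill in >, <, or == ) <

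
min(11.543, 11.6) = 11.543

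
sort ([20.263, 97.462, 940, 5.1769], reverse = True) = [940, 97.462, 20.263, 5.1769]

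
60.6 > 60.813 False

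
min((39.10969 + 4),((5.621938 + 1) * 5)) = 33.10969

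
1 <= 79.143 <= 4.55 False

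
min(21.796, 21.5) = 21.5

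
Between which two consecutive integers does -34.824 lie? -35 and -34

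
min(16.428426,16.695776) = 16.428426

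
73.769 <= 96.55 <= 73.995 False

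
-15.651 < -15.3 True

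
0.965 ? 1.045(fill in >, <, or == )<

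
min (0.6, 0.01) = 0.01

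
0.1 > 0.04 True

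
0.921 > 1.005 False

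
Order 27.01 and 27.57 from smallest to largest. 27.01, 27.57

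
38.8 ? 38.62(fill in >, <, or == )>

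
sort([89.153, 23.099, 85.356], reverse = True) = [89.153, 85.356, 23.099]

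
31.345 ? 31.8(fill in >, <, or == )<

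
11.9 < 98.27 True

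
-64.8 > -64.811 True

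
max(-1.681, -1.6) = -1.6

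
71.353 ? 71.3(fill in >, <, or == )>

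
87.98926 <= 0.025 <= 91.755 False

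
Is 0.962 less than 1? Yes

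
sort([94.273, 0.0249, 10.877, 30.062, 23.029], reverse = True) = [94.273, 30.062, 23.029, 10.877, 0.0249]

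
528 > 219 True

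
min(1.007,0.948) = 0.948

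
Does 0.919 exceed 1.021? No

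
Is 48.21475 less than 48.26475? Yes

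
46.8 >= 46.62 True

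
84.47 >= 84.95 False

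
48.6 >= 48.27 True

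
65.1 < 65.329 True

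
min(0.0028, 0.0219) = 0.0028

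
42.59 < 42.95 True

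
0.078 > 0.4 False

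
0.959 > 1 False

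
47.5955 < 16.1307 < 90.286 False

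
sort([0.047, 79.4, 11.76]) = [0.047, 11.76, 79.4]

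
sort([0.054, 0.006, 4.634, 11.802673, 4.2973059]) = [0.006, 0.054, 4.2973059, 4.634, 11.802673]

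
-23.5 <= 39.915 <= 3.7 False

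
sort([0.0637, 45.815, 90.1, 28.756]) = [0.0637, 28.756, 45.815, 90.1]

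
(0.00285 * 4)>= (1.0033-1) True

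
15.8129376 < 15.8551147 True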